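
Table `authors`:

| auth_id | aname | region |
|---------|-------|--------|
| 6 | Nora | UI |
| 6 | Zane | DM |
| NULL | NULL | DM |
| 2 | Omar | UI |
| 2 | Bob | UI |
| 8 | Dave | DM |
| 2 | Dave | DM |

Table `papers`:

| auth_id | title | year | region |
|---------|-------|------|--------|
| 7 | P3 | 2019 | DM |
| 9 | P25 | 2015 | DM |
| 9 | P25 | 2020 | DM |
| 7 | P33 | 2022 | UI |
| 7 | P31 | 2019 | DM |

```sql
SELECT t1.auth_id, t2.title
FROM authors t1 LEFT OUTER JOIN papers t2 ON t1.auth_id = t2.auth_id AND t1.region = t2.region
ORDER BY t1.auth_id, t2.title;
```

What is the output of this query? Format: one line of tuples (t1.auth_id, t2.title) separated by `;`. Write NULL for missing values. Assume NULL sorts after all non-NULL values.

(2, NULL); (2, NULL); (2, NULL); (6, NULL); (6, NULL); (8, NULL); (NULL, NULL)

LEFT JOIN keeps every row from `authors`; unmatched rows get NULL for `papers`'s columns.
Matching on t1.auth_id = t2.auth_id AND t1.region = t2.region. A NULL in a compared column never satisfies the condition.
- t1 row (auth_id=6, region=UI): no match → kept, t2 columns NULL.
- t1 row (auth_id=6, region=DM): no match → kept, t2 columns NULL.
- t1 row (auth_id=NULL, region=DM): no match → kept, t2 columns NULL.
- t1 row (auth_id=2, region=UI): no match → kept, t2 columns NULL.
- t1 row (auth_id=2, region=UI): no match → kept, t2 columns NULL.
- t1 row (auth_id=8, region=DM): no match → kept, t2 columns NULL.
- t1 row (auth_id=2, region=DM): no match → kept, t2 columns NULL.
After projecting and ordering:
t1.auth_id | t2.title
2 | NULL
2 | NULL
2 | NULL
6 | NULL
6 | NULL
8 | NULL
NULL | NULL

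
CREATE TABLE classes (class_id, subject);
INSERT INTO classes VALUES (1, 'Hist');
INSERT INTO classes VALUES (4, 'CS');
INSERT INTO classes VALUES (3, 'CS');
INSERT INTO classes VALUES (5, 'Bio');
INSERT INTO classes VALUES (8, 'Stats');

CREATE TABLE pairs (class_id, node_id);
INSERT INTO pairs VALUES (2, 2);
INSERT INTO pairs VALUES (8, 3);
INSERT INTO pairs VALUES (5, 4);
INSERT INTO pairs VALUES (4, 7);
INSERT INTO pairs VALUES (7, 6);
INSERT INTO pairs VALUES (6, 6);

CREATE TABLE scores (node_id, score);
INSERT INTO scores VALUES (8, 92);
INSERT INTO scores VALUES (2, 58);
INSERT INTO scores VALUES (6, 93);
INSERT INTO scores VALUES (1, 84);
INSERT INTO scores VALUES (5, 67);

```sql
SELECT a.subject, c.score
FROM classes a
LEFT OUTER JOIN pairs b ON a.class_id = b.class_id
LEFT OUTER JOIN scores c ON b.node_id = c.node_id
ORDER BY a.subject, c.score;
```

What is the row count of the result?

Step 1 — a LEFT JOIN b on class_id → 5 row(s).
Then LEFT JOIN `scores c` on node_id: each of those 5 rows is kept; rows whose b.node_id has no match in c get NULL for c's columns.
Result: 5 row(s).

5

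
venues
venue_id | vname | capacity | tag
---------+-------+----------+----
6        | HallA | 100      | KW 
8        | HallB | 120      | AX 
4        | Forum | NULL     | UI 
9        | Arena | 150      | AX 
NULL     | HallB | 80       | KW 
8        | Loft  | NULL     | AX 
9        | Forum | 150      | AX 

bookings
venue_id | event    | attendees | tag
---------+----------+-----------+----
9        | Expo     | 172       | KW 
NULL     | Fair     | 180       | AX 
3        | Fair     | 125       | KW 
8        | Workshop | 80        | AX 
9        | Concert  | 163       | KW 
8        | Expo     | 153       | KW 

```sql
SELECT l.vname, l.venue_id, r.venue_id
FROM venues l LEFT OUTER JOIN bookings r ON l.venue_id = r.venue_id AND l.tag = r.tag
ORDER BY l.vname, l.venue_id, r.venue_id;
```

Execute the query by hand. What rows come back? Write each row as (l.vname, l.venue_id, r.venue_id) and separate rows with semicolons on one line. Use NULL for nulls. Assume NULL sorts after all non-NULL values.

(Arena, 9, NULL); (Forum, 4, NULL); (Forum, 9, NULL); (HallA, 6, NULL); (HallB, 8, 8); (HallB, NULL, NULL); (Loft, 8, 8)

LEFT JOIN keeps every row from `venues`; unmatched rows get NULL for `bookings`'s columns.
Matching on l.venue_id = r.venue_id AND l.tag = r.tag. A NULL in a compared column never satisfies the condition.
- l (venue_id=6, tag=KW) has no partner → padded with NULL.
- l (venue_id=8, tag=AX) pairs with 1 row(s) of r.
- l (venue_id=4, tag=UI) has no partner → padded with NULL.
- l (venue_id=9, tag=AX) has no partner → padded with NULL.
- l (venue_id=NULL, tag=KW) has no partner → padded with NULL.
- l (venue_id=8, tag=AX) pairs with 1 row(s) of r.
- l (venue_id=9, tag=AX) has no partner → padded with NULL.
After projecting and ordering:
l.vname | l.venue_id | r.venue_id
Arena | 9 | NULL
Forum | 4 | NULL
Forum | 9 | NULL
HallA | 6 | NULL
HallB | 8 | 8
HallB | NULL | NULL
Loft | 8 | 8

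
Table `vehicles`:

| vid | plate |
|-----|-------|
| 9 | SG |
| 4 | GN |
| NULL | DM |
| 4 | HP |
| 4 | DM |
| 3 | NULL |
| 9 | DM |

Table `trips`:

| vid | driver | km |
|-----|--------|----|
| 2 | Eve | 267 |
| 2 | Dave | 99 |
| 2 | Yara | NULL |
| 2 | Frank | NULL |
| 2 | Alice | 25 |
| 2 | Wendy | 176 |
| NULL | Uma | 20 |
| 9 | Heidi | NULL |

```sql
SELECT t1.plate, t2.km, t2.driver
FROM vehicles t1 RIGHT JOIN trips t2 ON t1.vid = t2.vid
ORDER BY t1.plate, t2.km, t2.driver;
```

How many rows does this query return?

9

RIGHT JOIN keeps every row from `trips`; unmatched rows get NULL for `vehicles`'s columns.
Matching on t1.vid = t2.vid. A NULL in a compared column never satisfies the condition.
Matched pairs: 2; unmatched t2 rows kept: 7.
Total: 2 matched + 7 padded = 9 rows.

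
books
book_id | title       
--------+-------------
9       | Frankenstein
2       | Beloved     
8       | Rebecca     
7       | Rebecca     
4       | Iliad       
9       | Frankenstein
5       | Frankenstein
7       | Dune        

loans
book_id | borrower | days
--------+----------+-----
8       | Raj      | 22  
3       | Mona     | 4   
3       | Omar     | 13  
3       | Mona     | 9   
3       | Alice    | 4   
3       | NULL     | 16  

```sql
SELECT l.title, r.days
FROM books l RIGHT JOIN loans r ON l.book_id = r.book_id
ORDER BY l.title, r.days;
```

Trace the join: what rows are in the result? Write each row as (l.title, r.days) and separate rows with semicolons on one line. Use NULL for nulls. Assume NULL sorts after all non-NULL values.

RIGHT JOIN keeps every row from `loans`; unmatched rows get NULL for `books`'s columns.
Matching on l.book_id = r.book_id.
- book_id=9: no matching r row.
- book_id=2: no matching r row.
- book_id=8: 1 matching r row(s), so 1 row(s) emitted.
- book_id=7: no matching r row.
- book_id=4: no matching r row.
- book_id=9: no matching r row.
- book_id=5: no matching r row.
- book_id=7: no matching r row.
- 5 row(s) from r found no l partner → padded with NULL.
After projecting and ordering:
l.title | r.days
Rebecca | 22
NULL | 4
NULL | 4
NULL | 9
NULL | 13
NULL | 16

(Rebecca, 22); (NULL, 4); (NULL, 4); (NULL, 9); (NULL, 13); (NULL, 16)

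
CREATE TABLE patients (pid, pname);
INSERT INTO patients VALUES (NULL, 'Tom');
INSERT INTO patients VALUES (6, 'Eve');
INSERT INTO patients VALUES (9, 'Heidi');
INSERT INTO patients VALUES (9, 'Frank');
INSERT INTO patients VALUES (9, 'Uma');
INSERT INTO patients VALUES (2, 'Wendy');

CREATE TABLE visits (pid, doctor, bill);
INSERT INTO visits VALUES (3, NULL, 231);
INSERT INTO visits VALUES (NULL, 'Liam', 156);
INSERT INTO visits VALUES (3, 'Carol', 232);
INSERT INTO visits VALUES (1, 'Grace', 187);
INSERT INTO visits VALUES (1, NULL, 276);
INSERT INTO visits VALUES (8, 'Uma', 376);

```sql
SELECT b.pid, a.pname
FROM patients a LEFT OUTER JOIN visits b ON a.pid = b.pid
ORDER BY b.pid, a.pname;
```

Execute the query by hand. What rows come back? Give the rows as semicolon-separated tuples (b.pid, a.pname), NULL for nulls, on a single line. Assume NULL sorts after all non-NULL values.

(NULL, Eve); (NULL, Frank); (NULL, Heidi); (NULL, Tom); (NULL, Uma); (NULL, Wendy)

LEFT JOIN keeps every row from `patients`; unmatched rows get NULL for `visits`'s columns.
Matching on a.pid = b.pid. A NULL in a compared column never satisfies the condition.
Matched pairs: 0; unmatched a rows kept: 6.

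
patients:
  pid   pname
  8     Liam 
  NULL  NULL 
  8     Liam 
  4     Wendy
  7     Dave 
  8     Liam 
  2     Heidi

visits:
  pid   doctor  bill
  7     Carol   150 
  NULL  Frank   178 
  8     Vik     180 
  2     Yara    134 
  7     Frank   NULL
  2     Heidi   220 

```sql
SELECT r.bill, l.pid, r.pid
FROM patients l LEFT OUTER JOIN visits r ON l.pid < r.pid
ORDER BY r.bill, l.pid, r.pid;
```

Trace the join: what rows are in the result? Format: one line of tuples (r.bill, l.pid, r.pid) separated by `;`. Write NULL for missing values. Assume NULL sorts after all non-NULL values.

LEFT JOIN keeps every row from `patients`; unmatched rows get NULL for `visits`'s columns.
Matching on l.pid < r.pid. A NULL in a compared column never satisfies the condition.
- l[0] pid=8 → no match; kept with NULLs on the r side.
- l[1] pid=NULL → no match; kept with NULLs on the r side.
- l[2] pid=8 → no match; kept with NULLs on the r side.
- l[3] pid=4 → 3 match(es) in r → 3 row(s).
- l[4] pid=7 → 1 match(es) in r → 1 row(s).
- l[5] pid=8 → no match; kept with NULLs on the r side.
- l[6] pid=2 → 3 match(es) in r → 3 row(s).

(150, 2, 7); (150, 4, 7); (180, 2, 8); (180, 4, 8); (180, 7, 8); (NULL, 2, 7); (NULL, 4, 7); (NULL, 8, NULL); (NULL, 8, NULL); (NULL, 8, NULL); (NULL, NULL, NULL)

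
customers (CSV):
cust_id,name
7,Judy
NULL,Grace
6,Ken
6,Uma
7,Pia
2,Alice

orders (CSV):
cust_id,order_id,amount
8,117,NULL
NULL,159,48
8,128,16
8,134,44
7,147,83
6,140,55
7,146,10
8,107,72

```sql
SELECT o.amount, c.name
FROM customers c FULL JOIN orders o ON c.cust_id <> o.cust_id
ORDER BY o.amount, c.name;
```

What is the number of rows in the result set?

FULL OUTER JOIN keeps every row from both sides; unmatched rows get NULL for the other side's columns.
Matching on c.cust_id <> o.cust_id. A NULL in a compared column never satisfies the condition.
- c row (cust_id=7): matches 5 o row(s) → 5 output row(s).
- c row (cust_id=NULL): no match → kept, o columns NULL.
- c row (cust_id=6): matches 6 o row(s) → 6 output row(s).
- c row (cust_id=6): matches 6 o row(s) → 6 output row(s).
- c row (cust_id=7): matches 5 o row(s) → 5 output row(s).
- c row (cust_id=2): matches 7 o row(s) → 7 output row(s).
- plus 1 unmatched o row(s), each kept with NULL c columns.
Total: 29 matched + 2 padded = 31 rows.

31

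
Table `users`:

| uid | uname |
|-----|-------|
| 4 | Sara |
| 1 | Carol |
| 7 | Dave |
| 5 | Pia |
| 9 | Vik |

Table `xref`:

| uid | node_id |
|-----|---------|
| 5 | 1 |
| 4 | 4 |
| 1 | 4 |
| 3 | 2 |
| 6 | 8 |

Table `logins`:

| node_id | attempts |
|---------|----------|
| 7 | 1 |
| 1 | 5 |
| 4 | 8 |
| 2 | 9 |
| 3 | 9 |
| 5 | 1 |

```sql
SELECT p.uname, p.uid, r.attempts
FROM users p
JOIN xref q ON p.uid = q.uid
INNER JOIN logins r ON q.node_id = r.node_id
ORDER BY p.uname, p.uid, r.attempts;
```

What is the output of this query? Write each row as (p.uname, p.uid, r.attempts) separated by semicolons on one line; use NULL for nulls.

(Carol, 1, 8); (Pia, 5, 5); (Sara, 4, 8)

Step 1 — p INNER JOIN q on uid → 3 row(s).
Then INNER JOIN `logins r` on node_id: keep only rows whose q.node_id appears in r.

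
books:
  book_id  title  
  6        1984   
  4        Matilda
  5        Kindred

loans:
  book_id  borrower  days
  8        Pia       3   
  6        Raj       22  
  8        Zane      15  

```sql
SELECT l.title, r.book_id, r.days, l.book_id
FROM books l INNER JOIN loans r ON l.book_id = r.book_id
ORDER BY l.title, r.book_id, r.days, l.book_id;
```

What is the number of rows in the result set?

INNER JOIN keeps only pairs where the ON condition holds.
Matching on l.book_id = r.book_id.
- book_id=6: 1 matching r row(s), so 1 row(s) emitted.
- book_id=4: no matching r row, dropped.
- book_id=5: no matching r row, dropped.
Total: 1 rows.

1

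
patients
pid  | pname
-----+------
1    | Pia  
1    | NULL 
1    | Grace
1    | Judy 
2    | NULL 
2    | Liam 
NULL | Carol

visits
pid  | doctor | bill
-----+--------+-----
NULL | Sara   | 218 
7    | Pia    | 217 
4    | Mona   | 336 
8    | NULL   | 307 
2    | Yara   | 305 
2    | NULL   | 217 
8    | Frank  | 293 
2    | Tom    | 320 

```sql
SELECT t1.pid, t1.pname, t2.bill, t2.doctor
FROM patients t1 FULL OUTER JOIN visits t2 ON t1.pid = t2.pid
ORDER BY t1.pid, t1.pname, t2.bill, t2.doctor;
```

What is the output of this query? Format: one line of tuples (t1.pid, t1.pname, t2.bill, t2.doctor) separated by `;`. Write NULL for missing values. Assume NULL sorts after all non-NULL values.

FULL OUTER JOIN keeps every row from both sides; unmatched rows get NULL for the other side's columns.
Matching on t1.pid = t2.pid. A NULL in a compared column never satisfies the condition.
- t1 (pid=1) has no partner → padded with NULL.
- t1 (pid=1) has no partner → padded with NULL.
- t1 (pid=1) has no partner → padded with NULL.
- t1 (pid=1) has no partner → padded with NULL.
- t1 (pid=2) pairs with 3 row(s) of t2.
- t1 (pid=2) pairs with 3 row(s) of t2.
- t1 (pid=NULL) has no partner → padded with NULL.
- plus 5 unmatched t2 row(s), each kept with NULL t1 columns.

(1, Grace, NULL, NULL); (1, Judy, NULL, NULL); (1, Pia, NULL, NULL); (1, NULL, NULL, NULL); (2, Liam, 217, NULL); (2, Liam, 305, Yara); (2, Liam, 320, Tom); (2, NULL, 217, NULL); (2, NULL, 305, Yara); (2, NULL, 320, Tom); (NULL, Carol, NULL, NULL); (NULL, NULL, 217, Pia); (NULL, NULL, 218, Sara); (NULL, NULL, 293, Frank); (NULL, NULL, 307, NULL); (NULL, NULL, 336, Mona)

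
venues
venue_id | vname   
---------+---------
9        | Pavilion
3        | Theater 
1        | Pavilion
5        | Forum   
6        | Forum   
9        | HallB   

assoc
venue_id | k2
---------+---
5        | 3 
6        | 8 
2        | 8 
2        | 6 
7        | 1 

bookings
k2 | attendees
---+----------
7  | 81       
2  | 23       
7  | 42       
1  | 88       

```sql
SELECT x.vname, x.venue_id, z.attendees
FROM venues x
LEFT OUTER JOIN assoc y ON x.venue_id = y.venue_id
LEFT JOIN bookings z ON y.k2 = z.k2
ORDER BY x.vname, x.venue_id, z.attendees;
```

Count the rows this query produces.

6

Evaluate left to right. First `venues x LEFT JOIN assoc y` on venue_id: 6 row(s).
Then LEFT JOIN `bookings z` on k2: each of those 6 rows is kept; rows whose y.k2 has no match in z get NULL for z's columns.
Result: 6 row(s).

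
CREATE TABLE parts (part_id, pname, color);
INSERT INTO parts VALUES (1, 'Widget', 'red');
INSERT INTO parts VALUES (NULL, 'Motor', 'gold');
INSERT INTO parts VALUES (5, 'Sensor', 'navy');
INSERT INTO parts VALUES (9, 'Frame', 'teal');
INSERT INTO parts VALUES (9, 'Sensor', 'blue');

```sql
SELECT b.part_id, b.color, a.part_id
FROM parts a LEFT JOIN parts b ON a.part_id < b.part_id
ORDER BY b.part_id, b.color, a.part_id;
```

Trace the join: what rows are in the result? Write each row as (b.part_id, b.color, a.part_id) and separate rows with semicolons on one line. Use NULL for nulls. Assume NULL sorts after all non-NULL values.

(5, navy, 1); (9, blue, 1); (9, blue, 5); (9, teal, 1); (9, teal, 5); (NULL, NULL, 9); (NULL, NULL, 9); (NULL, NULL, NULL)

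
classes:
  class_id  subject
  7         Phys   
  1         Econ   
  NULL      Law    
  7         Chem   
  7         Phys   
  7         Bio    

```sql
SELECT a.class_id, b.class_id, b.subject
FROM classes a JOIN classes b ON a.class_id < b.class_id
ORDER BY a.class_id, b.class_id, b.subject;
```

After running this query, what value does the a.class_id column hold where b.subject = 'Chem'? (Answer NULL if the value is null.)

INNER JOIN keeps only pairs where the ON condition holds.
Matching on a.class_id < b.class_id. A NULL in a compared column never satisfies the condition.
- class_id=7: no matching b row, dropped.
- class_id=1: 4 matching b row(s), so 4 row(s) emitted.
- class_id=NULL: no matching b row, dropped.
- class_id=7: no matching b row, dropped.
- class_id=7: no matching b row, dropped.
- class_id=7: no matching b row, dropped.

1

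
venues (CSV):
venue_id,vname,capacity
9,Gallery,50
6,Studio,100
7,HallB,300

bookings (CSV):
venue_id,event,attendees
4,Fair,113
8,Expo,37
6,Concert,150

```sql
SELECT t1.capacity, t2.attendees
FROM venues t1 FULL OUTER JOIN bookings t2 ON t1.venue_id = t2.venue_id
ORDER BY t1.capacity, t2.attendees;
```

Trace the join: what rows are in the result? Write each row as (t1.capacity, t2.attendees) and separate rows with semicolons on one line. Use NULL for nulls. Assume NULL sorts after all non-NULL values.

FULL OUTER JOIN keeps every row from both sides; unmatched rows get NULL for the other side's columns.
Matching on t1.venue_id = t2.venue_id.
- t1[0] venue_id=9 → no match; kept with NULLs on the t2 side.
- t1[1] venue_id=6 → 1 match(es) in t2 → 1 row(s).
- t1[2] venue_id=7 → no match; kept with NULLs on the t2 side.
- 2 row(s) from t2 found no t1 partner → padded with NULL.
After projecting and ordering:
t1.capacity | t2.attendees
50 | NULL
100 | 150
300 | NULL
NULL | 37
NULL | 113

(50, NULL); (100, 150); (300, NULL); (NULL, 37); (NULL, 113)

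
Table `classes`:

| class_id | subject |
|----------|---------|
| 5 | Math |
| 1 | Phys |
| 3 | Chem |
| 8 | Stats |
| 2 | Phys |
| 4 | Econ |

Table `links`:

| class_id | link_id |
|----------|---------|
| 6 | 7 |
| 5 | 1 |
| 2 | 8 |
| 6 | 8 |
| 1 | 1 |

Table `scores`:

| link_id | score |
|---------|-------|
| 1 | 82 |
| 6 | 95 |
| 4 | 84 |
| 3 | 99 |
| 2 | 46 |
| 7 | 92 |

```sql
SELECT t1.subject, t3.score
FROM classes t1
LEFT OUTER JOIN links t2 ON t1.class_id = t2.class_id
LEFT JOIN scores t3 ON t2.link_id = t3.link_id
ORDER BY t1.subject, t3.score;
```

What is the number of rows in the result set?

6

Evaluate left to right. First `classes t1 LEFT JOIN links t2` on class_id: 6 row(s).
Then LEFT JOIN `scores t3` on link_id: each of those 6 rows is kept; rows whose t2.link_id has no match in t3 get NULL for t3's columns.
Result: 6 row(s).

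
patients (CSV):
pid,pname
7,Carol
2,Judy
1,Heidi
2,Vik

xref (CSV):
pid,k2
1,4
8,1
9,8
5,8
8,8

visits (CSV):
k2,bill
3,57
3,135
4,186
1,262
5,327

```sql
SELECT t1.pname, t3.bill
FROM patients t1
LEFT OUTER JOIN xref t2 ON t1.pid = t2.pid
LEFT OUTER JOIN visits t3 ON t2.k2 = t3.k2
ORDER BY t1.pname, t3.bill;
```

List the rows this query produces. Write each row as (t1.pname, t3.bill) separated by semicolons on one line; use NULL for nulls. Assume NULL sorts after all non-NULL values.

Joins associate left-to-right: patients LEFT JOIN xref on pid gives 4 intermediate row(s).
Then LEFT JOIN `visits t3` on k2: each of those 4 rows is kept; rows whose t2.k2 has no match in t3 get NULL for t3's columns.

(Carol, NULL); (Heidi, 186); (Judy, NULL); (Vik, NULL)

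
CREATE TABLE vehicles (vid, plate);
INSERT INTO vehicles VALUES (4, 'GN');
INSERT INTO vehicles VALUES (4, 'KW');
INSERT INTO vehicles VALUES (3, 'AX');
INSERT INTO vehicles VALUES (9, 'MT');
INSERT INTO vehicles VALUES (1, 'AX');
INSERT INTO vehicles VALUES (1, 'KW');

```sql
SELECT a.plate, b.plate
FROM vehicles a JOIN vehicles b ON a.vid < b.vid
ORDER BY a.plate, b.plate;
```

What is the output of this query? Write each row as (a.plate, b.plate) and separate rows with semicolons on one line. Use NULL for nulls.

(AX, AX); (AX, GN); (AX, GN); (AX, KW); (AX, KW); (AX, MT); (AX, MT); (GN, MT); (KW, AX); (KW, GN); (KW, KW); (KW, MT); (KW, MT)

INNER JOIN keeps only pairs where the ON condition holds.
Matching on a.vid < b.vid.
- a row (vid=4): matches 1 b row(s) → 1 output row(s).
- a row (vid=4): matches 1 b row(s) → 1 output row(s).
- a row (vid=3): matches 3 b row(s) → 3 output row(s).
- a row (vid=9): no match → dropped.
- a row (vid=1): matches 4 b row(s) → 4 output row(s).
- a row (vid=1): matches 4 b row(s) → 4 output row(s).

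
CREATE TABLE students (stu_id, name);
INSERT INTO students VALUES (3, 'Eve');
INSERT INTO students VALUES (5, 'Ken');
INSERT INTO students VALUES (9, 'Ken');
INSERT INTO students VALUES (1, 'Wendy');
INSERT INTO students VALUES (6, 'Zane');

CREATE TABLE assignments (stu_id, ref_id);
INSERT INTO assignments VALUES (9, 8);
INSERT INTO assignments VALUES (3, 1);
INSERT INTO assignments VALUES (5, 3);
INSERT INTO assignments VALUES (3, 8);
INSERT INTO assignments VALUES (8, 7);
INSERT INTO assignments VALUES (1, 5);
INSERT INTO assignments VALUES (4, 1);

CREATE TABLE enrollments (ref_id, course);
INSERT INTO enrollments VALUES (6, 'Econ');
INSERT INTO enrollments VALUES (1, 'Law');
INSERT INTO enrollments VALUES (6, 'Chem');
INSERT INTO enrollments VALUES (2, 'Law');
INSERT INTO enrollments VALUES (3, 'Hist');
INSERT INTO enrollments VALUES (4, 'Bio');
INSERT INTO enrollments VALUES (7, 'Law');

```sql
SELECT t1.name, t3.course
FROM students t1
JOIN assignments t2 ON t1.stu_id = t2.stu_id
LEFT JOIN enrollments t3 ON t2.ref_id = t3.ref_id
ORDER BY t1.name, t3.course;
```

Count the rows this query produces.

5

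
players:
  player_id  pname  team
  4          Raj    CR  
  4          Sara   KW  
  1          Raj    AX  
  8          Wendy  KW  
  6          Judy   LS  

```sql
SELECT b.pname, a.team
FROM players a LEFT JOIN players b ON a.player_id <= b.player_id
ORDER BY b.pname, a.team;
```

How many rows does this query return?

16

LEFT JOIN keeps every row from `players a`; unmatched rows get NULL for `players b`'s columns.
Matching on a.player_id <= b.player_id.
Matched pairs: 16; unmatched a rows kept: 0.
Total: 16 rows.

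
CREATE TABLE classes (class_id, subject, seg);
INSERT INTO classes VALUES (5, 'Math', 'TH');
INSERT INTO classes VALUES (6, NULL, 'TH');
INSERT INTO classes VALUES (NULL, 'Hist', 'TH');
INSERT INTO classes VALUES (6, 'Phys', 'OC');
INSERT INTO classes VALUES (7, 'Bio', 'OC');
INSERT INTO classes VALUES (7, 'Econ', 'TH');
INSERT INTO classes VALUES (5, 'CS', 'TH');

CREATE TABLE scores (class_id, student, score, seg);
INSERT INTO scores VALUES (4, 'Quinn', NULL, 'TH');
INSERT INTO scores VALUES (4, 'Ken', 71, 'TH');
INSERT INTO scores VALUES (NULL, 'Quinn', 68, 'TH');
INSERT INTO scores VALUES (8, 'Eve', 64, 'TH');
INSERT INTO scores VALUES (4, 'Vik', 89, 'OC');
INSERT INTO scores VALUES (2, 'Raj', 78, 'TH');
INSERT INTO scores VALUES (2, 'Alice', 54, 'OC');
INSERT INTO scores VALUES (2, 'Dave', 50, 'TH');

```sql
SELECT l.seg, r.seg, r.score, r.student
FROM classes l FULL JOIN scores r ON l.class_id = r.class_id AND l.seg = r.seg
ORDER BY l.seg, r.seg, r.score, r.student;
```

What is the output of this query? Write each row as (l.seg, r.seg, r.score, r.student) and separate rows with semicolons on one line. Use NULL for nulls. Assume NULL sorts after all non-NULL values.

FULL OUTER JOIN keeps every row from both sides; unmatched rows get NULL for the other side's columns.
Matching on l.class_id = r.class_id AND l.seg = r.seg. A NULL in a compared column never satisfies the condition.
Matched pairs: 0; unmatched l rows kept: 7; unmatched r rows kept: 8.

(OC, NULL, NULL, NULL); (OC, NULL, NULL, NULL); (TH, NULL, NULL, NULL); (TH, NULL, NULL, NULL); (TH, NULL, NULL, NULL); (TH, NULL, NULL, NULL); (TH, NULL, NULL, NULL); (NULL, OC, 54, Alice); (NULL, OC, 89, Vik); (NULL, TH, 50, Dave); (NULL, TH, 64, Eve); (NULL, TH, 68, Quinn); (NULL, TH, 71, Ken); (NULL, TH, 78, Raj); (NULL, TH, NULL, Quinn)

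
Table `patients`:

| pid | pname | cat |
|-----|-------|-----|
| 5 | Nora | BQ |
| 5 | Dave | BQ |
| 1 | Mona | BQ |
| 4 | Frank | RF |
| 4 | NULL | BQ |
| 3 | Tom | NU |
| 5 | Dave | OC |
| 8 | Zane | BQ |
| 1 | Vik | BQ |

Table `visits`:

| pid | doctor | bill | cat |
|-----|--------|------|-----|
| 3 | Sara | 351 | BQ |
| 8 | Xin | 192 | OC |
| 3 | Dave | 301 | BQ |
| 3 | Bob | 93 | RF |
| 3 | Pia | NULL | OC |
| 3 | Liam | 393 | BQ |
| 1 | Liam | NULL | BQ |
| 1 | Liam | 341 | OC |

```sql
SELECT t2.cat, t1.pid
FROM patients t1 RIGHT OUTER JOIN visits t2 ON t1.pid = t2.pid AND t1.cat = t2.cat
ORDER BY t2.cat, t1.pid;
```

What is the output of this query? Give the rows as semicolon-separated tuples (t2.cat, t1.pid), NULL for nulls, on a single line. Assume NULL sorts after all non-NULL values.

RIGHT JOIN keeps every row from `visits`; unmatched rows get NULL for `patients`'s columns.
Matching on t1.pid = t2.pid AND t1.cat = t2.cat.
Matched pairs: 2; unmatched t2 rows kept: 7.

(BQ, 1); (BQ, 1); (BQ, NULL); (BQ, NULL); (BQ, NULL); (OC, NULL); (OC, NULL); (OC, NULL); (RF, NULL)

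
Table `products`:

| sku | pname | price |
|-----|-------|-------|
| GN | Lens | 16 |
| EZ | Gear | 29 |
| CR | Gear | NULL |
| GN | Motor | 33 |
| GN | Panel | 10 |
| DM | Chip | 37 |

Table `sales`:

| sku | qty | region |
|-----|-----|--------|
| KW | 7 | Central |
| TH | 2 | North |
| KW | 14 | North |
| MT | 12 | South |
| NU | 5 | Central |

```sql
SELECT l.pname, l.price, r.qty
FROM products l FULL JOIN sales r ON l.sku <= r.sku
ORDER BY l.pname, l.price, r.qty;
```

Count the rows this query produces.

FULL OUTER JOIN keeps every row from both sides; unmatched rows get NULL for the other side's columns.
Matching on l.sku <= r.sku.
Matched pairs: 30; unmatched l rows kept: 0; unmatched r rows kept: 0.
Total: 30 rows.

30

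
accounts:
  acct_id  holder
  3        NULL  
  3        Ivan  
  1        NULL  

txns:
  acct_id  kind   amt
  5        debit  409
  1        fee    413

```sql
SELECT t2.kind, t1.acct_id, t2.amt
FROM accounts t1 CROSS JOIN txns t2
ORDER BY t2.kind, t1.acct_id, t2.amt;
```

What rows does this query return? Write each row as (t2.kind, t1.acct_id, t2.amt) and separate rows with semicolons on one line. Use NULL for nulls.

(debit, 1, 409); (debit, 3, 409); (debit, 3, 409); (fee, 1, 413); (fee, 3, 413); (fee, 3, 413)

CROSS JOIN pairs every row of `accounts` with every row of `txns`: 3 × 2 = 6 rows.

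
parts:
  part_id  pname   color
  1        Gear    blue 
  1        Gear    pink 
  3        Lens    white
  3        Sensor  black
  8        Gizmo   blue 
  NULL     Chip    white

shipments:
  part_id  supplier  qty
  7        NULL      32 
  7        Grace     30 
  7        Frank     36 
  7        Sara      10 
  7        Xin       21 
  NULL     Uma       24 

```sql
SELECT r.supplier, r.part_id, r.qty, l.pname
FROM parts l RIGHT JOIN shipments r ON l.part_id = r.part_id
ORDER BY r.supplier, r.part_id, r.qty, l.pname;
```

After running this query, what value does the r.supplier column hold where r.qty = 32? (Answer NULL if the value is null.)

RIGHT JOIN keeps every row from `shipments`; unmatched rows get NULL for `parts`'s columns.
Matching on l.part_id = r.part_id. A NULL in a compared column never satisfies the condition.
Matched pairs: 0; unmatched r rows kept: 6.

NULL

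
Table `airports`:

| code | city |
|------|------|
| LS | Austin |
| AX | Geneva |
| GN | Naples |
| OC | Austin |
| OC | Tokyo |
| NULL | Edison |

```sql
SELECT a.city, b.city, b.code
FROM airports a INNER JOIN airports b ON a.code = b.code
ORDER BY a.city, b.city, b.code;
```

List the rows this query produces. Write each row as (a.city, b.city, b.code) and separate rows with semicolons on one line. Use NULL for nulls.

(Austin, Austin, LS); (Austin, Austin, OC); (Austin, Tokyo, OC); (Geneva, Geneva, AX); (Naples, Naples, GN); (Tokyo, Austin, OC); (Tokyo, Tokyo, OC)

INNER JOIN keeps only pairs where the ON condition holds.
Matching on a.code = b.code. A NULL in a compared column never satisfies the condition.
- a (code=LS) pairs with 1 row(s) of b.
- a (code=AX) pairs with 1 row(s) of b.
- a (code=GN) pairs with 1 row(s) of b.
- a (code=OC) pairs with 2 row(s) of b.
- a (code=OC) pairs with 2 row(s) of b.
- a (code=NULL) has no partner → excluded.
After projecting and ordering:
a.city | b.city | b.code
Austin | Austin | LS
Austin | Austin | OC
Austin | Tokyo | OC
Geneva | Geneva | AX
Naples | Naples | GN
Tokyo | Austin | OC
Tokyo | Tokyo | OC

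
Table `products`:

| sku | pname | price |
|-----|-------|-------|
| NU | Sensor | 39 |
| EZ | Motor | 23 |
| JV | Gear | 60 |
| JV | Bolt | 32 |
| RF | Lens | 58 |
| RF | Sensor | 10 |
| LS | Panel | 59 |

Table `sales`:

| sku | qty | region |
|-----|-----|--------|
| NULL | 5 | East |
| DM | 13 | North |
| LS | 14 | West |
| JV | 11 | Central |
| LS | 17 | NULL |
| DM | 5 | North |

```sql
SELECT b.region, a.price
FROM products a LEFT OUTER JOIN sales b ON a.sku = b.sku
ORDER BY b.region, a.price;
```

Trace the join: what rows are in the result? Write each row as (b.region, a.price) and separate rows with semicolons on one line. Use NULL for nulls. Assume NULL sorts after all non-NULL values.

LEFT JOIN keeps every row from `products`; unmatched rows get NULL for `sales`'s columns.
Matching on a.sku = b.sku. A NULL in a compared column never satisfies the condition.
- sku=NU: no b row matches, row kept with b columns NULL.
- sku=EZ: no b row matches, row kept with b columns NULL.
- sku=JV: 1 matching b row(s), so 1 row(s) emitted.
- sku=JV: 1 matching b row(s), so 1 row(s) emitted.
- sku=RF: no b row matches, row kept with b columns NULL.
- sku=RF: no b row matches, row kept with b columns NULL.
- sku=LS: 2 matching b row(s), so 2 row(s) emitted.
After projecting and ordering:
b.region | a.price
Central | 32
Central | 60
West | 59
NULL | 10
NULL | 23
NULL | 39
NULL | 58
NULL | 59

(Central, 32); (Central, 60); (West, 59); (NULL, 10); (NULL, 23); (NULL, 39); (NULL, 58); (NULL, 59)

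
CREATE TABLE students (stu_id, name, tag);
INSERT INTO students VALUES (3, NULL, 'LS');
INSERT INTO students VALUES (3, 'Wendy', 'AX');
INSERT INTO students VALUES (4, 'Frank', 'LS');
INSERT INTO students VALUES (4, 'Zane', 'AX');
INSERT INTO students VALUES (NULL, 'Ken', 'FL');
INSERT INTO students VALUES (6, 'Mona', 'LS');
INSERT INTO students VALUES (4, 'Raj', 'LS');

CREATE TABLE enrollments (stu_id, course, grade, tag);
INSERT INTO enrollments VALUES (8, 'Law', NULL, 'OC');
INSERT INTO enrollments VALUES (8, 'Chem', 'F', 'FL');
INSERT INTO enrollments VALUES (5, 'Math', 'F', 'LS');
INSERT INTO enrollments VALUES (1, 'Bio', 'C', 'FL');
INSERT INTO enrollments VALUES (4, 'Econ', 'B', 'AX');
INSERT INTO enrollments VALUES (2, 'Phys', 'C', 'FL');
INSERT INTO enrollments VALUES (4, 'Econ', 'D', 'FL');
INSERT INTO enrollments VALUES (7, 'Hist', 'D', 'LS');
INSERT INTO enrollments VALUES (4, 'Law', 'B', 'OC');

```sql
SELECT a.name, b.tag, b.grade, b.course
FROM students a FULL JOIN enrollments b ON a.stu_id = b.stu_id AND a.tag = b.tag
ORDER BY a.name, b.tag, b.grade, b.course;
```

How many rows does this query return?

15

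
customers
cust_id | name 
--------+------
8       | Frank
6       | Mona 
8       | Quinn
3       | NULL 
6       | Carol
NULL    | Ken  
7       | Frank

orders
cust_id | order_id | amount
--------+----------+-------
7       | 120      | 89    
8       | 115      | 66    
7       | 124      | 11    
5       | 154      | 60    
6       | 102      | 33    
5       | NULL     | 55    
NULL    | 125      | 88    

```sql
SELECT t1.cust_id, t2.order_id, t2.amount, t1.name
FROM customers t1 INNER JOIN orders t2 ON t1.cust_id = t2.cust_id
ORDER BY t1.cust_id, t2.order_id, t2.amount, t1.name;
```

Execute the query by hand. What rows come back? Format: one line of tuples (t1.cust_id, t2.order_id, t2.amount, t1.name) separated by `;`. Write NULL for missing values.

(6, 102, 33, Carol); (6, 102, 33, Mona); (7, 120, 89, Frank); (7, 124, 11, Frank); (8, 115, 66, Frank); (8, 115, 66, Quinn)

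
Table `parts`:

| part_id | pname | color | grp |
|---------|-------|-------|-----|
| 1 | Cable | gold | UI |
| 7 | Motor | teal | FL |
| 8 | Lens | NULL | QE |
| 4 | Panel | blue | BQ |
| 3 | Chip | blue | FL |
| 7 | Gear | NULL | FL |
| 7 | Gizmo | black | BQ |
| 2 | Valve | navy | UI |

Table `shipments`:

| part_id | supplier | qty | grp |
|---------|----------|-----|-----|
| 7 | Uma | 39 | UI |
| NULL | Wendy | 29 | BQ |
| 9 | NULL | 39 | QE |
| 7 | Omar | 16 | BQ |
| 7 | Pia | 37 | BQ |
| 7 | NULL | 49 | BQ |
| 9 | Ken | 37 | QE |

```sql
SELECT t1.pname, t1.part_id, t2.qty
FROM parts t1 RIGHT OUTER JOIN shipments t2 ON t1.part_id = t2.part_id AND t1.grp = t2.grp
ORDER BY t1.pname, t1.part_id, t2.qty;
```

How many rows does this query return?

7

RIGHT JOIN keeps every row from `shipments`; unmatched rows get NULL for `parts`'s columns.
Matching on t1.part_id = t2.part_id AND t1.grp = t2.grp. A NULL in a compared column never satisfies the condition.
Matched pairs: 3; unmatched t2 rows kept: 4.
Total: 3 matched + 4 padded = 7 rows.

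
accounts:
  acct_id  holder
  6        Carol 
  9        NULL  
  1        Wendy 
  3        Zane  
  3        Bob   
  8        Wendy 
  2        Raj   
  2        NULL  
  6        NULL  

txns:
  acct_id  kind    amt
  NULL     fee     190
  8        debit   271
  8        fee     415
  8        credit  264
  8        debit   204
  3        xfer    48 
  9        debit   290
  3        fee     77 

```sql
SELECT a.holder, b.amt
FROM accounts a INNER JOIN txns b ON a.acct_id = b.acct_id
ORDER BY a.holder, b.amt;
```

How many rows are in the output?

9

INNER JOIN keeps only pairs where the ON condition holds.
Matching on a.acct_id = b.acct_id. A NULL in a compared column never satisfies the condition.
- a (acct_id=6) has no partner → excluded.
- a (acct_id=9) pairs with 1 row(s) of b.
- a (acct_id=1) has no partner → excluded.
- a (acct_id=3) pairs with 2 row(s) of b.
- a (acct_id=3) pairs with 2 row(s) of b.
- a (acct_id=8) pairs with 4 row(s) of b.
- a (acct_id=2) has no partner → excluded.
- a (acct_id=2) has no partner → excluded.
- a (acct_id=6) has no partner → excluded.
Total: 9 rows.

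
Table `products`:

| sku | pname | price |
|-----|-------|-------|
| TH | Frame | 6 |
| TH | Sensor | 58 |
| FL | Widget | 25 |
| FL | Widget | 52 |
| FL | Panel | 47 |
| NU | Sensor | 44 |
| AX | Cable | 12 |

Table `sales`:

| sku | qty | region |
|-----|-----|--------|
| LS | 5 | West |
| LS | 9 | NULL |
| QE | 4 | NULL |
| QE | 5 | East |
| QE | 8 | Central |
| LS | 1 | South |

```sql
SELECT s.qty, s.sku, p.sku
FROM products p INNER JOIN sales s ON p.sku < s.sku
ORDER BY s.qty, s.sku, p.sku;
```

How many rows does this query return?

27

INNER JOIN keeps only pairs where the ON condition holds.
Matching on p.sku < s.sku.
- p[0] sku=TH → no match; dropped.
- p[1] sku=TH → no match; dropped.
- p[2] sku=FL → 6 match(es) in s → 6 row(s).
- p[3] sku=FL → 6 match(es) in s → 6 row(s).
- p[4] sku=FL → 6 match(es) in s → 6 row(s).
- p[5] sku=NU → 3 match(es) in s → 3 row(s).
- p[6] sku=AX → 6 match(es) in s → 6 row(s).
Total: 27 rows.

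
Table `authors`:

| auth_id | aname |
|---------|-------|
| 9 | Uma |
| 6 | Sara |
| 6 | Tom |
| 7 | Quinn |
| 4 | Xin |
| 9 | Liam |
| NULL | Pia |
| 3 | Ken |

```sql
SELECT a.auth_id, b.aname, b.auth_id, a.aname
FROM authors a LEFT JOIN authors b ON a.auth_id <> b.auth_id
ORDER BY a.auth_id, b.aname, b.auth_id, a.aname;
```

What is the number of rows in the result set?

LEFT JOIN keeps every row from `authors a`; unmatched rows get NULL for `authors b`'s columns.
Matching on a.auth_id <> b.auth_id. A NULL in a compared column never satisfies the condition.
- a row (auth_id=9): matches 5 b row(s) → 5 output row(s).
- a row (auth_id=6): matches 5 b row(s) → 5 output row(s).
- a row (auth_id=6): matches 5 b row(s) → 5 output row(s).
- a row (auth_id=7): matches 6 b row(s) → 6 output row(s).
- a row (auth_id=4): matches 6 b row(s) → 6 output row(s).
- a row (auth_id=9): matches 5 b row(s) → 5 output row(s).
- a row (auth_id=NULL): no match → kept, b columns NULL.
- a row (auth_id=3): matches 6 b row(s) → 6 output row(s).
Total: 38 matched + 1 padded = 39 rows.

39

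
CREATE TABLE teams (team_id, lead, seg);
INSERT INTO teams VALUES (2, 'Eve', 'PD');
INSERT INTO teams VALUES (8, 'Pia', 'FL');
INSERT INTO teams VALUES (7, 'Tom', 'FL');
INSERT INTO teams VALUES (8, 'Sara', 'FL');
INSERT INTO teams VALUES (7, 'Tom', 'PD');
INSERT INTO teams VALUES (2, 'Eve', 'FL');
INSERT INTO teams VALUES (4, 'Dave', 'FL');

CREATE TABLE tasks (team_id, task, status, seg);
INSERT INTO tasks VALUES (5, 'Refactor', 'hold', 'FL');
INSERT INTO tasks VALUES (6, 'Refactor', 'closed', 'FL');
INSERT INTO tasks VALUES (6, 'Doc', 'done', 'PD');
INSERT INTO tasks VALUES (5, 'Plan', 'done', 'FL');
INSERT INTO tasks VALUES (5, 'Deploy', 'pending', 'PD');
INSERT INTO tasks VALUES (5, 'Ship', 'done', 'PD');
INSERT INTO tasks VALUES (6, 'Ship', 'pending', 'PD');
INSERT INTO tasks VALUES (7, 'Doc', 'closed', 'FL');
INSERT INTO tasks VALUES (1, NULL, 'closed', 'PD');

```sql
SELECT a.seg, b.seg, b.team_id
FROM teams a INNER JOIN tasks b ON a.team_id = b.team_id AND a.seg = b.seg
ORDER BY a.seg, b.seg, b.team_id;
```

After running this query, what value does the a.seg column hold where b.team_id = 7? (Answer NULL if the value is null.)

FL

INNER JOIN keeps only pairs where the ON condition holds.
Matching on a.team_id = b.team_id AND a.seg = b.seg.
- a[0] team_id=2, seg=PD → no match; dropped.
- a[1] team_id=8, seg=FL → no match; dropped.
- a[2] team_id=7, seg=FL → 1 match(es) in b → 1 row(s).
- a[3] team_id=8, seg=FL → no match; dropped.
- a[4] team_id=7, seg=PD → no match; dropped.
- a[5] team_id=2, seg=FL → no match; dropped.
- a[6] team_id=4, seg=FL → no match; dropped.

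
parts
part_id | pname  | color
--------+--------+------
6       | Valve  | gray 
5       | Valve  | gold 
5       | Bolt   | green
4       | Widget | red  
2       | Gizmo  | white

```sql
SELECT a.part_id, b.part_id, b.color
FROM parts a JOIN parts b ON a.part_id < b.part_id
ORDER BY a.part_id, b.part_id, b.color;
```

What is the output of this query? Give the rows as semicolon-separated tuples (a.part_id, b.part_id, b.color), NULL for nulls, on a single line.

INNER JOIN keeps only pairs where the ON condition holds.
Matching on a.part_id < b.part_id.
- a row (part_id=6): no match → dropped.
- a row (part_id=5): matches 1 b row(s) → 1 output row(s).
- a row (part_id=5): matches 1 b row(s) → 1 output row(s).
- a row (part_id=4): matches 3 b row(s) → 3 output row(s).
- a row (part_id=2): matches 4 b row(s) → 4 output row(s).
After projecting and ordering:
a.part_id | b.part_id | b.color
2 | 4 | red
2 | 5 | gold
2 | 5 | green
2 | 6 | gray
4 | 5 | gold
4 | 5 | green
4 | 6 | gray
5 | 6 | gray
5 | 6 | gray

(2, 4, red); (2, 5, gold); (2, 5, green); (2, 6, gray); (4, 5, gold); (4, 5, green); (4, 6, gray); (5, 6, gray); (5, 6, gray)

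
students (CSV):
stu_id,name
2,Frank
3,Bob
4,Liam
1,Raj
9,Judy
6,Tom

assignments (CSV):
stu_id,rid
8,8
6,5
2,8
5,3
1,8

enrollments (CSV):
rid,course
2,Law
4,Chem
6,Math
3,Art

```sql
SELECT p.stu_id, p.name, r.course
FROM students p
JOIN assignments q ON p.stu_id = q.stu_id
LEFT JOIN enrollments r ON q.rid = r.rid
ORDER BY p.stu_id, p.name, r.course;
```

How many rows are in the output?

3

Step 1 — p INNER JOIN q on stu_id → 3 row(s).
Then LEFT JOIN `enrollments r` on rid: each of those 3 rows is kept; rows whose q.rid has no match in r get NULL for r's columns.
Result: 3 row(s).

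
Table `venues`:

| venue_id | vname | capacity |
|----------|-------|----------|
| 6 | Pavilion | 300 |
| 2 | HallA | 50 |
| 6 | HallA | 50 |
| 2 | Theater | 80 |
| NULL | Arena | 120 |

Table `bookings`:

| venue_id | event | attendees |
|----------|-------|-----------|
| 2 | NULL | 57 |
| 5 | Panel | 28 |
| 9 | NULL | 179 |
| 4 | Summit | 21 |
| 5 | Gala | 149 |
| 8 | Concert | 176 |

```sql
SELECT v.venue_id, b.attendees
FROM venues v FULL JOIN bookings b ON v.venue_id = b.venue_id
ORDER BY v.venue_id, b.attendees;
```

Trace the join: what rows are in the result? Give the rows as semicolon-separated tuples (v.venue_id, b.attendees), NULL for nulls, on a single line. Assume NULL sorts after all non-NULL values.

(2, 57); (2, 57); (6, NULL); (6, NULL); (NULL, 21); (NULL, 28); (NULL, 149); (NULL, 176); (NULL, 179); (NULL, NULL)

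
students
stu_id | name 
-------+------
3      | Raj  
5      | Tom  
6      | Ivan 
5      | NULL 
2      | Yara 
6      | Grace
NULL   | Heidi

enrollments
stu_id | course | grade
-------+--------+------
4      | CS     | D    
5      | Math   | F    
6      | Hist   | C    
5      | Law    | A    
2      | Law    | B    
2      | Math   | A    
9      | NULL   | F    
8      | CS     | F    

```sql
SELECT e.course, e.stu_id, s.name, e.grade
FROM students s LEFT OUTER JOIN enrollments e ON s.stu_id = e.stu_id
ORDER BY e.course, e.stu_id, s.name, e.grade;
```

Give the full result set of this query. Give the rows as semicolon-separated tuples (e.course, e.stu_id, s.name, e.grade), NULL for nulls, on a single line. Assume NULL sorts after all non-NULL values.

(Hist, 6, Grace, C); (Hist, 6, Ivan, C); (Law, 2, Yara, B); (Law, 5, Tom, A); (Law, 5, NULL, A); (Math, 2, Yara, A); (Math, 5, Tom, F); (Math, 5, NULL, F); (NULL, NULL, Heidi, NULL); (NULL, NULL, Raj, NULL)

LEFT JOIN keeps every row from `students`; unmatched rows get NULL for `enrollments`'s columns.
Matching on s.stu_id = e.stu_id. A NULL in a compared column never satisfies the condition.
- s (stu_id=3) has no partner → padded with NULL.
- s (stu_id=5) pairs with 2 row(s) of e.
- s (stu_id=6) pairs with 1 row(s) of e.
- s (stu_id=5) pairs with 2 row(s) of e.
- s (stu_id=2) pairs with 2 row(s) of e.
- s (stu_id=6) pairs with 1 row(s) of e.
- s (stu_id=NULL) has no partner → padded with NULL.
After projecting and ordering:
e.course | e.stu_id | s.name | e.grade
Hist | 6 | Grace | C
Hist | 6 | Ivan | C
Law | 2 | Yara | B
Law | 5 | Tom | A
Law | 5 | NULL | A
Math | 2 | Yara | A
Math | 5 | Tom | F
Math | 5 | NULL | F
NULL | NULL | Heidi | NULL
NULL | NULL | Raj | NULL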